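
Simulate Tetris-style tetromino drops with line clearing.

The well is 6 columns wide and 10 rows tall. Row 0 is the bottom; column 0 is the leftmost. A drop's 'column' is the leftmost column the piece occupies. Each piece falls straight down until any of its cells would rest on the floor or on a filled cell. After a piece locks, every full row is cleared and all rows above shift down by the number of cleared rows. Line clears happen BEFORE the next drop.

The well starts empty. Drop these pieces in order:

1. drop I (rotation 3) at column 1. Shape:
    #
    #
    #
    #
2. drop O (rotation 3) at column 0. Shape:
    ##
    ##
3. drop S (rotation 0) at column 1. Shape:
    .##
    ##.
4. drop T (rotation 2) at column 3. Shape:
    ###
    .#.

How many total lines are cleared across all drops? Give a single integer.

Drop 1: I rot3 at col 1 lands with bottom-row=0; cleared 0 line(s) (total 0); column heights now [0 4 0 0 0 0], max=4
Drop 2: O rot3 at col 0 lands with bottom-row=4; cleared 0 line(s) (total 0); column heights now [6 6 0 0 0 0], max=6
Drop 3: S rot0 at col 1 lands with bottom-row=6; cleared 0 line(s) (total 0); column heights now [6 7 8 8 0 0], max=8
Drop 4: T rot2 at col 3 lands with bottom-row=7; cleared 0 line(s) (total 0); column heights now [6 7 8 9 9 9], max=9

Answer: 0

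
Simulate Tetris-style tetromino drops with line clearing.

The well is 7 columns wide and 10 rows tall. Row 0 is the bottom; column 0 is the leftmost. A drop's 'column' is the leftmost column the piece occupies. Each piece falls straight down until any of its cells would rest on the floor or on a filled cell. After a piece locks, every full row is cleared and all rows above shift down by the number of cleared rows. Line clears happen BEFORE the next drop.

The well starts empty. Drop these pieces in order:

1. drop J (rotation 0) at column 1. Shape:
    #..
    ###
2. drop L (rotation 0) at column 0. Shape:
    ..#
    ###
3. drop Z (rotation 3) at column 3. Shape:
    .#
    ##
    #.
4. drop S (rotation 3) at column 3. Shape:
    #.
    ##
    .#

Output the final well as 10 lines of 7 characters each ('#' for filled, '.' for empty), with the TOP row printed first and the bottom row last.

Drop 1: J rot0 at col 1 lands with bottom-row=0; cleared 0 line(s) (total 0); column heights now [0 2 1 1 0 0 0], max=2
Drop 2: L rot0 at col 0 lands with bottom-row=2; cleared 0 line(s) (total 0); column heights now [3 3 4 1 0 0 0], max=4
Drop 3: Z rot3 at col 3 lands with bottom-row=1; cleared 0 line(s) (total 0); column heights now [3 3 4 3 4 0 0], max=4
Drop 4: S rot3 at col 3 lands with bottom-row=4; cleared 0 line(s) (total 0); column heights now [3 3 4 7 6 0 0], max=7

Answer: .......
.......
.......
...#...
...##..
....#..
..#.#..
#####..
.#.#...
.###...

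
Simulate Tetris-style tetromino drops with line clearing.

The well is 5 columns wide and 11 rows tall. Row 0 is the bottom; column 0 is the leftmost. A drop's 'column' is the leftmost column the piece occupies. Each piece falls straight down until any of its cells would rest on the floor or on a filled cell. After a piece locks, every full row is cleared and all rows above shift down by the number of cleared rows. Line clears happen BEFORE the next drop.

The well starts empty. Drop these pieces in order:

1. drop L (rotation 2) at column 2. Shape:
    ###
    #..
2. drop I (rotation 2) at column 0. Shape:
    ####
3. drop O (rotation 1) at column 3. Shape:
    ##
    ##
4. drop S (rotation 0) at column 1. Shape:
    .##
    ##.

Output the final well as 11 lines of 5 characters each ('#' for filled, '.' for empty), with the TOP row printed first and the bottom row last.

Answer: .....
.....
.....
.....
.....
..##.
.####
...##
####.
..###
..#..

Derivation:
Drop 1: L rot2 at col 2 lands with bottom-row=0; cleared 0 line(s) (total 0); column heights now [0 0 2 2 2], max=2
Drop 2: I rot2 at col 0 lands with bottom-row=2; cleared 0 line(s) (total 0); column heights now [3 3 3 3 2], max=3
Drop 3: O rot1 at col 3 lands with bottom-row=3; cleared 0 line(s) (total 0); column heights now [3 3 3 5 5], max=5
Drop 4: S rot0 at col 1 lands with bottom-row=4; cleared 0 line(s) (total 0); column heights now [3 5 6 6 5], max=6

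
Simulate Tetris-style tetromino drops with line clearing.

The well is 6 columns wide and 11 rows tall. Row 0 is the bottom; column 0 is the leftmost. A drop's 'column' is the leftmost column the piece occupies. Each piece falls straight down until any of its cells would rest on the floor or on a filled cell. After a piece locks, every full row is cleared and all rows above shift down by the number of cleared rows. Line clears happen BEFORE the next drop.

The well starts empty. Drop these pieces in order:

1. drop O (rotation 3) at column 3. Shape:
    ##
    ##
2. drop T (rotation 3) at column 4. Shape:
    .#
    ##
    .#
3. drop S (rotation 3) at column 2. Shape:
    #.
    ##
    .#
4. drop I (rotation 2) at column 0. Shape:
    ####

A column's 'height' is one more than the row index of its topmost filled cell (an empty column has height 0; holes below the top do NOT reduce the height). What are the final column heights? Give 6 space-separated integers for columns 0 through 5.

Answer: 6 6 6 6 3 4

Derivation:
Drop 1: O rot3 at col 3 lands with bottom-row=0; cleared 0 line(s) (total 0); column heights now [0 0 0 2 2 0], max=2
Drop 2: T rot3 at col 4 lands with bottom-row=1; cleared 0 line(s) (total 0); column heights now [0 0 0 2 3 4], max=4
Drop 3: S rot3 at col 2 lands with bottom-row=2; cleared 0 line(s) (total 0); column heights now [0 0 5 4 3 4], max=5
Drop 4: I rot2 at col 0 lands with bottom-row=5; cleared 0 line(s) (total 0); column heights now [6 6 6 6 3 4], max=6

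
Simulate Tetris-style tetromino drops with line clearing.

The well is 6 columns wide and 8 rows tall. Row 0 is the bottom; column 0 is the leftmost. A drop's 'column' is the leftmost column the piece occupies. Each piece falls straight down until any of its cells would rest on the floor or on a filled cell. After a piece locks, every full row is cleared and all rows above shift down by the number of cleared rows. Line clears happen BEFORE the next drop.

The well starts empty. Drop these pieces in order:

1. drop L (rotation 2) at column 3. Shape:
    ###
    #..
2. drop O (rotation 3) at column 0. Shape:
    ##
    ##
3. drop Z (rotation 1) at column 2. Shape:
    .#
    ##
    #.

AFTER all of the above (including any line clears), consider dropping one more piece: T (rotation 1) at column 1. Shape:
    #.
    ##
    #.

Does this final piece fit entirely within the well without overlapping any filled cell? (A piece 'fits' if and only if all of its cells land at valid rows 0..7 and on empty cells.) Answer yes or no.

Drop 1: L rot2 at col 3 lands with bottom-row=0; cleared 0 line(s) (total 0); column heights now [0 0 0 2 2 2], max=2
Drop 2: O rot3 at col 0 lands with bottom-row=0; cleared 0 line(s) (total 0); column heights now [2 2 0 2 2 2], max=2
Drop 3: Z rot1 at col 2 lands with bottom-row=1; cleared 1 line(s) (total 1); column heights now [1 1 2 3 0 0], max=3
Test piece T rot1 at col 1 (width 2): heights before test = [1 1 2 3 0 0]; fits = True

Answer: yes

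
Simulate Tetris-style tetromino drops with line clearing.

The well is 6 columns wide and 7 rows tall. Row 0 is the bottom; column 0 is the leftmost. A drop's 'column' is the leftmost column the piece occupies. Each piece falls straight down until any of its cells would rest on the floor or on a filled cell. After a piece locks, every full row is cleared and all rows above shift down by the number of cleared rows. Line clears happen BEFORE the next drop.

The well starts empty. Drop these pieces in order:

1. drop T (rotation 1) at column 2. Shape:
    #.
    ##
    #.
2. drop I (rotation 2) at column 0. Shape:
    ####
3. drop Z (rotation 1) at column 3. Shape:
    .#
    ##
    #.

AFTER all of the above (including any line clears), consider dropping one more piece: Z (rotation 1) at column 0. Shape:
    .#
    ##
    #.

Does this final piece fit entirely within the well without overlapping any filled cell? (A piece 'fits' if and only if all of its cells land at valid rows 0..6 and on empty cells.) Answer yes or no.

Drop 1: T rot1 at col 2 lands with bottom-row=0; cleared 0 line(s) (total 0); column heights now [0 0 3 2 0 0], max=3
Drop 2: I rot2 at col 0 lands with bottom-row=3; cleared 0 line(s) (total 0); column heights now [4 4 4 4 0 0], max=4
Drop 3: Z rot1 at col 3 lands with bottom-row=4; cleared 0 line(s) (total 0); column heights now [4 4 4 6 7 0], max=7
Test piece Z rot1 at col 0 (width 2): heights before test = [4 4 4 6 7 0]; fits = True

Answer: yes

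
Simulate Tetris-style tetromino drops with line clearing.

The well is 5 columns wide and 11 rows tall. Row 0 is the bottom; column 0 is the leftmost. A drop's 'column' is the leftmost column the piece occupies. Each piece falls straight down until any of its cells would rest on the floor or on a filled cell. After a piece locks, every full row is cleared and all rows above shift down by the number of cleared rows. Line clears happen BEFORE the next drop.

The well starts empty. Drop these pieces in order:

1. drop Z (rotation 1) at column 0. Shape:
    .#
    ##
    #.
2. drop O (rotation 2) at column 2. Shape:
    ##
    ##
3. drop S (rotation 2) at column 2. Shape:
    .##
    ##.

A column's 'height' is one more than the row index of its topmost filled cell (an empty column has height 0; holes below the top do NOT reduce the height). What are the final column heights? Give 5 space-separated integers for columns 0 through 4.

Drop 1: Z rot1 at col 0 lands with bottom-row=0; cleared 0 line(s) (total 0); column heights now [2 3 0 0 0], max=3
Drop 2: O rot2 at col 2 lands with bottom-row=0; cleared 0 line(s) (total 0); column heights now [2 3 2 2 0], max=3
Drop 3: S rot2 at col 2 lands with bottom-row=2; cleared 0 line(s) (total 0); column heights now [2 3 3 4 4], max=4

Answer: 2 3 3 4 4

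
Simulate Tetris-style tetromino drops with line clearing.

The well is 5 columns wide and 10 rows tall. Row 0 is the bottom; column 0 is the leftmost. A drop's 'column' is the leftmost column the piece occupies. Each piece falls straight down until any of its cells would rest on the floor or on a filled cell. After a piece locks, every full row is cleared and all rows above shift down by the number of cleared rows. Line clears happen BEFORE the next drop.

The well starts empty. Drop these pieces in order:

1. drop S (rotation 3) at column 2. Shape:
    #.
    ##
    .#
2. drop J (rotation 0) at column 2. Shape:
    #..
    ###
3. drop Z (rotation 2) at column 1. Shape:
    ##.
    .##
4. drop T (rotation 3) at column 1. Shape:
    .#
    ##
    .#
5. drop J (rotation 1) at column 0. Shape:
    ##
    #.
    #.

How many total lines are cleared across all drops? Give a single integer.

Answer: 0

Derivation:
Drop 1: S rot3 at col 2 lands with bottom-row=0; cleared 0 line(s) (total 0); column heights now [0 0 3 2 0], max=3
Drop 2: J rot0 at col 2 lands with bottom-row=3; cleared 0 line(s) (total 0); column heights now [0 0 5 4 4], max=5
Drop 3: Z rot2 at col 1 lands with bottom-row=5; cleared 0 line(s) (total 0); column heights now [0 7 7 6 4], max=7
Drop 4: T rot3 at col 1 lands with bottom-row=7; cleared 0 line(s) (total 0); column heights now [0 9 10 6 4], max=10
Drop 5: J rot1 at col 0 lands with bottom-row=7; cleared 0 line(s) (total 0); column heights now [10 10 10 6 4], max=10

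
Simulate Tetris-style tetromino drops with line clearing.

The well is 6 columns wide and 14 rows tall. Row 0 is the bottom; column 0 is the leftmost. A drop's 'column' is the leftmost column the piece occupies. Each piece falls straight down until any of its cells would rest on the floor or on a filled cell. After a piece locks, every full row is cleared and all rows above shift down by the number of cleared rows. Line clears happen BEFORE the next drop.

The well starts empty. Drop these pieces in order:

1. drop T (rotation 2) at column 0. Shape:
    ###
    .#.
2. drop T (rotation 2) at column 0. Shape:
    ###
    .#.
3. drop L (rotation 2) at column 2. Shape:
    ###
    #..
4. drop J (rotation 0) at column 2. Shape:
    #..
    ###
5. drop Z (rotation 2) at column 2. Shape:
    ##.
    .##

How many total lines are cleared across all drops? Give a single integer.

Drop 1: T rot2 at col 0 lands with bottom-row=0; cleared 0 line(s) (total 0); column heights now [2 2 2 0 0 0], max=2
Drop 2: T rot2 at col 0 lands with bottom-row=2; cleared 0 line(s) (total 0); column heights now [4 4 4 0 0 0], max=4
Drop 3: L rot2 at col 2 lands with bottom-row=4; cleared 0 line(s) (total 0); column heights now [4 4 6 6 6 0], max=6
Drop 4: J rot0 at col 2 lands with bottom-row=6; cleared 0 line(s) (total 0); column heights now [4 4 8 7 7 0], max=8
Drop 5: Z rot2 at col 2 lands with bottom-row=7; cleared 0 line(s) (total 0); column heights now [4 4 9 9 8 0], max=9

Answer: 0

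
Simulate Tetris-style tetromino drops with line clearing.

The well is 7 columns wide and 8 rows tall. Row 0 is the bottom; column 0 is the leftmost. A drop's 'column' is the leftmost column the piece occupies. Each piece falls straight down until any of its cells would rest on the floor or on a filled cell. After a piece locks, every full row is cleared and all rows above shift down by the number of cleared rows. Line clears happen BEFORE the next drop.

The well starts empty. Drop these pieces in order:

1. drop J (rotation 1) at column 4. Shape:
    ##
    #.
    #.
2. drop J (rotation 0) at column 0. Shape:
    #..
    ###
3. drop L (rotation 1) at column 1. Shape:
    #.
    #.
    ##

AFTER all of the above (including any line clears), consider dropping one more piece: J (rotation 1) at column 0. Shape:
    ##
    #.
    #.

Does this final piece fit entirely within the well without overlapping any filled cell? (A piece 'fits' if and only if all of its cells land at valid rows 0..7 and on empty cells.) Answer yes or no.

Drop 1: J rot1 at col 4 lands with bottom-row=0; cleared 0 line(s) (total 0); column heights now [0 0 0 0 3 3 0], max=3
Drop 2: J rot0 at col 0 lands with bottom-row=0; cleared 0 line(s) (total 0); column heights now [2 1 1 0 3 3 0], max=3
Drop 3: L rot1 at col 1 lands with bottom-row=1; cleared 0 line(s) (total 0); column heights now [2 4 2 0 3 3 0], max=4
Test piece J rot1 at col 0 (width 2): heights before test = [2 4 2 0 3 3 0]; fits = True

Answer: yes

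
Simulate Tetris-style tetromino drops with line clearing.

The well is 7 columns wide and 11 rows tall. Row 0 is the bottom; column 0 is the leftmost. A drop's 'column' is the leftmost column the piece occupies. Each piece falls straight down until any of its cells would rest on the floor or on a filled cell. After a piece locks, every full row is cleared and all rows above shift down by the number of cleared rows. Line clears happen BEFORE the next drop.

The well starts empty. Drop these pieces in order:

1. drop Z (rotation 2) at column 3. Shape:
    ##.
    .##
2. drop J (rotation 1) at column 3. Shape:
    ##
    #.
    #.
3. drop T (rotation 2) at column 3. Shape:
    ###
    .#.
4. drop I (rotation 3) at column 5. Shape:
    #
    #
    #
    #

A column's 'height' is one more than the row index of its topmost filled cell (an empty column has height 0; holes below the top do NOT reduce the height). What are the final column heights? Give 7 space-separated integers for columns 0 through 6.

Answer: 0 0 0 7 7 11 0

Derivation:
Drop 1: Z rot2 at col 3 lands with bottom-row=0; cleared 0 line(s) (total 0); column heights now [0 0 0 2 2 1 0], max=2
Drop 2: J rot1 at col 3 lands with bottom-row=2; cleared 0 line(s) (total 0); column heights now [0 0 0 5 5 1 0], max=5
Drop 3: T rot2 at col 3 lands with bottom-row=5; cleared 0 line(s) (total 0); column heights now [0 0 0 7 7 7 0], max=7
Drop 4: I rot3 at col 5 lands with bottom-row=7; cleared 0 line(s) (total 0); column heights now [0 0 0 7 7 11 0], max=11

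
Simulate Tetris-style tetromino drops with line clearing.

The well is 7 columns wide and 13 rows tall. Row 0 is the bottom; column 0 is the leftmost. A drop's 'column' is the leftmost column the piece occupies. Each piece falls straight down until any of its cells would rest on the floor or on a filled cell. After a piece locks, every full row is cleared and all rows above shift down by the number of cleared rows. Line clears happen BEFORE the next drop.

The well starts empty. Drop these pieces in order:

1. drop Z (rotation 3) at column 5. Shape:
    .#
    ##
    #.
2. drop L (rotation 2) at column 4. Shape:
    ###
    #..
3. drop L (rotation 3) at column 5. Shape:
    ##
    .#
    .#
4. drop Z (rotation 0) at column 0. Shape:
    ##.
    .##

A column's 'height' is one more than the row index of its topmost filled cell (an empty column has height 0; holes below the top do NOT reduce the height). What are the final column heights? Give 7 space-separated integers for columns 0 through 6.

Answer: 2 2 1 0 4 7 7

Derivation:
Drop 1: Z rot3 at col 5 lands with bottom-row=0; cleared 0 line(s) (total 0); column heights now [0 0 0 0 0 2 3], max=3
Drop 2: L rot2 at col 4 lands with bottom-row=2; cleared 0 line(s) (total 0); column heights now [0 0 0 0 4 4 4], max=4
Drop 3: L rot3 at col 5 lands with bottom-row=4; cleared 0 line(s) (total 0); column heights now [0 0 0 0 4 7 7], max=7
Drop 4: Z rot0 at col 0 lands with bottom-row=0; cleared 0 line(s) (total 0); column heights now [2 2 1 0 4 7 7], max=7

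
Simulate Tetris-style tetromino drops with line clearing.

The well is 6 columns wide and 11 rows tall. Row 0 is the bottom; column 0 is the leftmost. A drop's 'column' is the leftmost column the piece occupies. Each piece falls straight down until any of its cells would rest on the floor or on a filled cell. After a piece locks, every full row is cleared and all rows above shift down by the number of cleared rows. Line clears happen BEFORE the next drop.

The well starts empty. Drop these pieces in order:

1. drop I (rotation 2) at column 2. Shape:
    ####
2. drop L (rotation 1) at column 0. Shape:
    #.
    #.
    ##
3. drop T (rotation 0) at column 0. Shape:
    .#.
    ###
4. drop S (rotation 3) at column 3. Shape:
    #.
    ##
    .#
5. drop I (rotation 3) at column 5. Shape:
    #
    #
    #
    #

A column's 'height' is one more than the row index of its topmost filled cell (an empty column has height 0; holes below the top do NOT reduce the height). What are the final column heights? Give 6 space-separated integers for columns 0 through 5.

Drop 1: I rot2 at col 2 lands with bottom-row=0; cleared 0 line(s) (total 0); column heights now [0 0 1 1 1 1], max=1
Drop 2: L rot1 at col 0 lands with bottom-row=0; cleared 1 line(s) (total 1); column heights now [2 0 0 0 0 0], max=2
Drop 3: T rot0 at col 0 lands with bottom-row=2; cleared 0 line(s) (total 1); column heights now [3 4 3 0 0 0], max=4
Drop 4: S rot3 at col 3 lands with bottom-row=0; cleared 0 line(s) (total 1); column heights now [3 4 3 3 2 0], max=4
Drop 5: I rot3 at col 5 lands with bottom-row=0; cleared 0 line(s) (total 1); column heights now [3 4 3 3 2 4], max=4

Answer: 3 4 3 3 2 4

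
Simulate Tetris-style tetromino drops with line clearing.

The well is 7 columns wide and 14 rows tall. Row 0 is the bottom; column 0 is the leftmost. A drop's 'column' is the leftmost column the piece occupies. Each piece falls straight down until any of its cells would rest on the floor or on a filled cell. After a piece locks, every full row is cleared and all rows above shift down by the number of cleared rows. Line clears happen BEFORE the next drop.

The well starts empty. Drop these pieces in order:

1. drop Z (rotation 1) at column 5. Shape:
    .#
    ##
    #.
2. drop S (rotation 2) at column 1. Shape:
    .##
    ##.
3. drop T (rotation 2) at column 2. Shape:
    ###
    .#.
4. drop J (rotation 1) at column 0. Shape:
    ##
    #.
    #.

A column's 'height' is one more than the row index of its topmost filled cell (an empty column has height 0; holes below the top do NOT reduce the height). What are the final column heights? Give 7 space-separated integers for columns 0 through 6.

Answer: 3 3 4 4 4 2 3

Derivation:
Drop 1: Z rot1 at col 5 lands with bottom-row=0; cleared 0 line(s) (total 0); column heights now [0 0 0 0 0 2 3], max=3
Drop 2: S rot2 at col 1 lands with bottom-row=0; cleared 0 line(s) (total 0); column heights now [0 1 2 2 0 2 3], max=3
Drop 3: T rot2 at col 2 lands with bottom-row=2; cleared 0 line(s) (total 0); column heights now [0 1 4 4 4 2 3], max=4
Drop 4: J rot1 at col 0 lands with bottom-row=0; cleared 0 line(s) (total 0); column heights now [3 3 4 4 4 2 3], max=4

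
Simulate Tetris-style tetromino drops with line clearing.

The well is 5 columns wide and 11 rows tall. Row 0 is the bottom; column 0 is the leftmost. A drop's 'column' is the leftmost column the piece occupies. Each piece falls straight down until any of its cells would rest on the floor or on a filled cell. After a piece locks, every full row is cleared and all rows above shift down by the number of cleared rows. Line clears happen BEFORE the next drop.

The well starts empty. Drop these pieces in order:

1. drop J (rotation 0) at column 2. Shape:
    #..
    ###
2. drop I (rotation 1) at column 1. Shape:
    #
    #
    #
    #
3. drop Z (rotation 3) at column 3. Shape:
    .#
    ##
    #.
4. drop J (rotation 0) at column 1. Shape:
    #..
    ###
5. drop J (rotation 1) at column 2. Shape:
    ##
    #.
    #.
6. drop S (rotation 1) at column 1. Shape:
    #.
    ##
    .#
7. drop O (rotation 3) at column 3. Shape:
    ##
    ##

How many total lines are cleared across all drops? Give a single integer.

Answer: 0

Derivation:
Drop 1: J rot0 at col 2 lands with bottom-row=0; cleared 0 line(s) (total 0); column heights now [0 0 2 1 1], max=2
Drop 2: I rot1 at col 1 lands with bottom-row=0; cleared 0 line(s) (total 0); column heights now [0 4 2 1 1], max=4
Drop 3: Z rot3 at col 3 lands with bottom-row=1; cleared 0 line(s) (total 0); column heights now [0 4 2 3 4], max=4
Drop 4: J rot0 at col 1 lands with bottom-row=4; cleared 0 line(s) (total 0); column heights now [0 6 5 5 4], max=6
Drop 5: J rot1 at col 2 lands with bottom-row=5; cleared 0 line(s) (total 0); column heights now [0 6 8 8 4], max=8
Drop 6: S rot1 at col 1 lands with bottom-row=8; cleared 0 line(s) (total 0); column heights now [0 11 10 8 4], max=11
Drop 7: O rot3 at col 3 lands with bottom-row=8; cleared 0 line(s) (total 0); column heights now [0 11 10 10 10], max=11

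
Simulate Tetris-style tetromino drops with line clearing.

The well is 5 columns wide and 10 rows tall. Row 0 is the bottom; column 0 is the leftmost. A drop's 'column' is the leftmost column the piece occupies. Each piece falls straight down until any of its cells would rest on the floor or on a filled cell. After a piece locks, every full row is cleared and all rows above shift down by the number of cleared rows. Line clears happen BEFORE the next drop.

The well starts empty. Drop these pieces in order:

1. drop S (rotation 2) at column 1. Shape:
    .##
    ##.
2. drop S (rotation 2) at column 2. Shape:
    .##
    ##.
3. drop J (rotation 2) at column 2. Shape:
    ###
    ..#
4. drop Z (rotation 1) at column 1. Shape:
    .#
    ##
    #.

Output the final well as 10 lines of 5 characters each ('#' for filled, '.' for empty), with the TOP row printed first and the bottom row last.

Drop 1: S rot2 at col 1 lands with bottom-row=0; cleared 0 line(s) (total 0); column heights now [0 1 2 2 0], max=2
Drop 2: S rot2 at col 2 lands with bottom-row=2; cleared 0 line(s) (total 0); column heights now [0 1 3 4 4], max=4
Drop 3: J rot2 at col 2 lands with bottom-row=4; cleared 0 line(s) (total 0); column heights now [0 1 6 6 6], max=6
Drop 4: Z rot1 at col 1 lands with bottom-row=5; cleared 0 line(s) (total 0); column heights now [0 7 8 6 6], max=8

Answer: .....
.....
..#..
.##..
.####
....#
...##
..##.
..##.
.##..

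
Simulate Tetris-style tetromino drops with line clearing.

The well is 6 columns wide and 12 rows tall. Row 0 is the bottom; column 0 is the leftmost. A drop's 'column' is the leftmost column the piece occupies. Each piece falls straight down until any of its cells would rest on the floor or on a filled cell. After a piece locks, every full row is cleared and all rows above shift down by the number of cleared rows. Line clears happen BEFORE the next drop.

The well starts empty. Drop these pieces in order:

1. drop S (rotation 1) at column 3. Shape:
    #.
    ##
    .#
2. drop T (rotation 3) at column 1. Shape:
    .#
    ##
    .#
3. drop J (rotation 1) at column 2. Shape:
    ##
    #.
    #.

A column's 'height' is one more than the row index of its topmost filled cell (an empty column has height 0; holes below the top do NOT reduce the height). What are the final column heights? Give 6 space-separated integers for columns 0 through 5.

Drop 1: S rot1 at col 3 lands with bottom-row=0; cleared 0 line(s) (total 0); column heights now [0 0 0 3 2 0], max=3
Drop 2: T rot3 at col 1 lands with bottom-row=0; cleared 0 line(s) (total 0); column heights now [0 2 3 3 2 0], max=3
Drop 3: J rot1 at col 2 lands with bottom-row=3; cleared 0 line(s) (total 0); column heights now [0 2 6 6 2 0], max=6

Answer: 0 2 6 6 2 0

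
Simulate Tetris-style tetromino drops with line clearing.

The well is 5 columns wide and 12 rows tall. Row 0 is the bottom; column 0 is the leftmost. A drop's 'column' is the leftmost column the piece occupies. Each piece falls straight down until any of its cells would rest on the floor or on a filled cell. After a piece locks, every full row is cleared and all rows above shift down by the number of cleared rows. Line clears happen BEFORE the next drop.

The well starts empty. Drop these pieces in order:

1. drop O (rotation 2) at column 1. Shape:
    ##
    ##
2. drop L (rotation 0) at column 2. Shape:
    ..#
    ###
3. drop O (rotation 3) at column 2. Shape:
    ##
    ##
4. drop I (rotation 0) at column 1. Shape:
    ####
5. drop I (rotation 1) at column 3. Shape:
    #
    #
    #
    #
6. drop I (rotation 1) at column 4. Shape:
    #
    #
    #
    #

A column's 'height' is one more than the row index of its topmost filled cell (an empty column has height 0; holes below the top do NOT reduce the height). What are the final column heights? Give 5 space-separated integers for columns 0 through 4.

Drop 1: O rot2 at col 1 lands with bottom-row=0; cleared 0 line(s) (total 0); column heights now [0 2 2 0 0], max=2
Drop 2: L rot0 at col 2 lands with bottom-row=2; cleared 0 line(s) (total 0); column heights now [0 2 3 3 4], max=4
Drop 3: O rot3 at col 2 lands with bottom-row=3; cleared 0 line(s) (total 0); column heights now [0 2 5 5 4], max=5
Drop 4: I rot0 at col 1 lands with bottom-row=5; cleared 0 line(s) (total 0); column heights now [0 6 6 6 6], max=6
Drop 5: I rot1 at col 3 lands with bottom-row=6; cleared 0 line(s) (total 0); column heights now [0 6 6 10 6], max=10
Drop 6: I rot1 at col 4 lands with bottom-row=6; cleared 0 line(s) (total 0); column heights now [0 6 6 10 10], max=10

Answer: 0 6 6 10 10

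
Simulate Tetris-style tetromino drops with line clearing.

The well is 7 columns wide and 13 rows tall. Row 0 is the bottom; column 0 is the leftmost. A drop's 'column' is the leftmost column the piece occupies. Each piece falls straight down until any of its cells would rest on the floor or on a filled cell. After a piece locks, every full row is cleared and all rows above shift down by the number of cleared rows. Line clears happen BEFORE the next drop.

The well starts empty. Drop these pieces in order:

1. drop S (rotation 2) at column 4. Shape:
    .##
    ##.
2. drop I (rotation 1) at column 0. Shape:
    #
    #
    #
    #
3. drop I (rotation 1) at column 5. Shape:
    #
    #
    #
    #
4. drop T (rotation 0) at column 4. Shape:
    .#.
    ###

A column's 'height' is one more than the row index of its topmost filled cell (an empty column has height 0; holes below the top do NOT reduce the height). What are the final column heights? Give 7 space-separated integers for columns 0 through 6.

Answer: 4 0 0 0 7 8 7

Derivation:
Drop 1: S rot2 at col 4 lands with bottom-row=0; cleared 0 line(s) (total 0); column heights now [0 0 0 0 1 2 2], max=2
Drop 2: I rot1 at col 0 lands with bottom-row=0; cleared 0 line(s) (total 0); column heights now [4 0 0 0 1 2 2], max=4
Drop 3: I rot1 at col 5 lands with bottom-row=2; cleared 0 line(s) (total 0); column heights now [4 0 0 0 1 6 2], max=6
Drop 4: T rot0 at col 4 lands with bottom-row=6; cleared 0 line(s) (total 0); column heights now [4 0 0 0 7 8 7], max=8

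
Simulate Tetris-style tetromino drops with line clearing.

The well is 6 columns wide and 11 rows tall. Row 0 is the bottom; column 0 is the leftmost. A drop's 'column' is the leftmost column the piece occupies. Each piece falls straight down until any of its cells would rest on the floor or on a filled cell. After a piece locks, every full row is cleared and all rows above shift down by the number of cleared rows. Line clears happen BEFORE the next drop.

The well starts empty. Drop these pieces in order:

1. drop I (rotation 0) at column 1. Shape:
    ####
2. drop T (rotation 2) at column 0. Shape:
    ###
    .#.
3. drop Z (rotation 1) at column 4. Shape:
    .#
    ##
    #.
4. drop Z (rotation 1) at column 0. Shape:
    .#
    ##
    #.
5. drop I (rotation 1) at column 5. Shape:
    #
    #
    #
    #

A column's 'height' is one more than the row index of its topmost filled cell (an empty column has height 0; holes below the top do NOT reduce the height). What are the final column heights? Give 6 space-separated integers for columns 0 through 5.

Drop 1: I rot0 at col 1 lands with bottom-row=0; cleared 0 line(s) (total 0); column heights now [0 1 1 1 1 0], max=1
Drop 2: T rot2 at col 0 lands with bottom-row=1; cleared 0 line(s) (total 0); column heights now [3 3 3 1 1 0], max=3
Drop 3: Z rot1 at col 4 lands with bottom-row=1; cleared 0 line(s) (total 0); column heights now [3 3 3 1 3 4], max=4
Drop 4: Z rot1 at col 0 lands with bottom-row=3; cleared 0 line(s) (total 0); column heights now [5 6 3 1 3 4], max=6
Drop 5: I rot1 at col 5 lands with bottom-row=4; cleared 0 line(s) (total 0); column heights now [5 6 3 1 3 8], max=8

Answer: 5 6 3 1 3 8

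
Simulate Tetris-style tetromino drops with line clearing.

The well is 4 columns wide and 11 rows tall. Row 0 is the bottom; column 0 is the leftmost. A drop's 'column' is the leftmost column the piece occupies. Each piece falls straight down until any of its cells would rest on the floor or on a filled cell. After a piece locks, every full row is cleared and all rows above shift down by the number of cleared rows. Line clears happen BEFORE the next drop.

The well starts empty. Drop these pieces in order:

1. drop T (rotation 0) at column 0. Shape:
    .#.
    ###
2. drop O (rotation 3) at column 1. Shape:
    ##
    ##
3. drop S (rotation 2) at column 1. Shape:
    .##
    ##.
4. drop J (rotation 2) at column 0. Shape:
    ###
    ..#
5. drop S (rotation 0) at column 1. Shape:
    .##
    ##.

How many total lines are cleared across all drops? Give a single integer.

Answer: 0

Derivation:
Drop 1: T rot0 at col 0 lands with bottom-row=0; cleared 0 line(s) (total 0); column heights now [1 2 1 0], max=2
Drop 2: O rot3 at col 1 lands with bottom-row=2; cleared 0 line(s) (total 0); column heights now [1 4 4 0], max=4
Drop 3: S rot2 at col 1 lands with bottom-row=4; cleared 0 line(s) (total 0); column heights now [1 5 6 6], max=6
Drop 4: J rot2 at col 0 lands with bottom-row=6; cleared 0 line(s) (total 0); column heights now [8 8 8 6], max=8
Drop 5: S rot0 at col 1 lands with bottom-row=8; cleared 0 line(s) (total 0); column heights now [8 9 10 10], max=10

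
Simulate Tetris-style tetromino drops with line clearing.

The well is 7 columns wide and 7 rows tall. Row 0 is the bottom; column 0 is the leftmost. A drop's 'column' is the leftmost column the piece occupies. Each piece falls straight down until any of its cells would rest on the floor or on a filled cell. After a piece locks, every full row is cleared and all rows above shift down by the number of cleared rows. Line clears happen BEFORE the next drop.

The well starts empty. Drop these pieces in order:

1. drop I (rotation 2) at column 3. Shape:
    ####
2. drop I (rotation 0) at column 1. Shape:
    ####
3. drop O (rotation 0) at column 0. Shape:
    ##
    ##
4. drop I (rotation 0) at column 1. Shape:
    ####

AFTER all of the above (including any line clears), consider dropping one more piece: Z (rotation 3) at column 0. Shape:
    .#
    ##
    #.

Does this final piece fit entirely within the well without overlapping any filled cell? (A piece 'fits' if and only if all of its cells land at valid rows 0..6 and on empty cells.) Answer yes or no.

Answer: yes

Derivation:
Drop 1: I rot2 at col 3 lands with bottom-row=0; cleared 0 line(s) (total 0); column heights now [0 0 0 1 1 1 1], max=1
Drop 2: I rot0 at col 1 lands with bottom-row=1; cleared 0 line(s) (total 0); column heights now [0 2 2 2 2 1 1], max=2
Drop 3: O rot0 at col 0 lands with bottom-row=2; cleared 0 line(s) (total 0); column heights now [4 4 2 2 2 1 1], max=4
Drop 4: I rot0 at col 1 lands with bottom-row=4; cleared 0 line(s) (total 0); column heights now [4 5 5 5 5 1 1], max=5
Test piece Z rot3 at col 0 (width 2): heights before test = [4 5 5 5 5 1 1]; fits = True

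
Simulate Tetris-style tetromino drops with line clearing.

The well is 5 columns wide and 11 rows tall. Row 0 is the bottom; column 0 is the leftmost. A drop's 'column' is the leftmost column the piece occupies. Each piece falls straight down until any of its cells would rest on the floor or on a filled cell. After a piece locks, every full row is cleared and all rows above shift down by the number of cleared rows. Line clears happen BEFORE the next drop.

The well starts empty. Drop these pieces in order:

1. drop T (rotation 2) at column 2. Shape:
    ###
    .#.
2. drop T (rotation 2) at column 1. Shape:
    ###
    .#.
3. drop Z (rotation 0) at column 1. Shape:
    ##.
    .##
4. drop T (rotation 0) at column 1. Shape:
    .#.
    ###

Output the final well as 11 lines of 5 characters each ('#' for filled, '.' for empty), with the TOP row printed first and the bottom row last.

Drop 1: T rot2 at col 2 lands with bottom-row=0; cleared 0 line(s) (total 0); column heights now [0 0 2 2 2], max=2
Drop 2: T rot2 at col 1 lands with bottom-row=2; cleared 0 line(s) (total 0); column heights now [0 4 4 4 2], max=4
Drop 3: Z rot0 at col 1 lands with bottom-row=4; cleared 0 line(s) (total 0); column heights now [0 6 6 5 2], max=6
Drop 4: T rot0 at col 1 lands with bottom-row=6; cleared 0 line(s) (total 0); column heights now [0 7 8 7 2], max=8

Answer: .....
.....
.....
..#..
.###.
.##..
..##.
.###.
..#..
..###
...#.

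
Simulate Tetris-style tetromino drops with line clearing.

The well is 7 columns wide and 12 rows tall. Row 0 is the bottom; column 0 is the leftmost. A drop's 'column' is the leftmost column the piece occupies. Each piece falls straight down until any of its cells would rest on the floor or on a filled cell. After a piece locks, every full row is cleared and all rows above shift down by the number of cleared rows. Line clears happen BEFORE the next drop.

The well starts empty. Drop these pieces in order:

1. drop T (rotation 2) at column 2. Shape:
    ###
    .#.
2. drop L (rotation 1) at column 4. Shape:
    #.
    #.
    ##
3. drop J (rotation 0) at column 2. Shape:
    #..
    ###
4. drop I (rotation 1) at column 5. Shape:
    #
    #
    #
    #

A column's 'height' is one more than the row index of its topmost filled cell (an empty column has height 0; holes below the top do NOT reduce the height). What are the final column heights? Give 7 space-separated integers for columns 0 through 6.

Drop 1: T rot2 at col 2 lands with bottom-row=0; cleared 0 line(s) (total 0); column heights now [0 0 2 2 2 0 0], max=2
Drop 2: L rot1 at col 4 lands with bottom-row=2; cleared 0 line(s) (total 0); column heights now [0 0 2 2 5 3 0], max=5
Drop 3: J rot0 at col 2 lands with bottom-row=5; cleared 0 line(s) (total 0); column heights now [0 0 7 6 6 3 0], max=7
Drop 4: I rot1 at col 5 lands with bottom-row=3; cleared 0 line(s) (total 0); column heights now [0 0 7 6 6 7 0], max=7

Answer: 0 0 7 6 6 7 0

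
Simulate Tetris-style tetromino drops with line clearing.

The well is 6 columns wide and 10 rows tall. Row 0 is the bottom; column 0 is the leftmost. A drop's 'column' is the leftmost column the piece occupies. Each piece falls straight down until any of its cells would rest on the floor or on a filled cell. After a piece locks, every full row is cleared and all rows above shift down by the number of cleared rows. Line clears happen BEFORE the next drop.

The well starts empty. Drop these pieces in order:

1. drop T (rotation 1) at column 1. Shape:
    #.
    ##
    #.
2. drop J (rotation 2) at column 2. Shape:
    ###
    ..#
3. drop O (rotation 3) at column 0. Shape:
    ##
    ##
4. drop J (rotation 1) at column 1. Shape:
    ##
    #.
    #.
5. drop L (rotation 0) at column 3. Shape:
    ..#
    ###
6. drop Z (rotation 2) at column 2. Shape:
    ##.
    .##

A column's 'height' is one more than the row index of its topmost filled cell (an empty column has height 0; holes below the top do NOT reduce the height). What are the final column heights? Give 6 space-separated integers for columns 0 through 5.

Drop 1: T rot1 at col 1 lands with bottom-row=0; cleared 0 line(s) (total 0); column heights now [0 3 2 0 0 0], max=3
Drop 2: J rot2 at col 2 lands with bottom-row=1; cleared 0 line(s) (total 0); column heights now [0 3 3 3 3 0], max=3
Drop 3: O rot3 at col 0 lands with bottom-row=3; cleared 0 line(s) (total 0); column heights now [5 5 3 3 3 0], max=5
Drop 4: J rot1 at col 1 lands with bottom-row=5; cleared 0 line(s) (total 0); column heights now [5 8 8 3 3 0], max=8
Drop 5: L rot0 at col 3 lands with bottom-row=3; cleared 0 line(s) (total 0); column heights now [5 8 8 4 4 5], max=8
Drop 6: Z rot2 at col 2 lands with bottom-row=7; cleared 0 line(s) (total 0); column heights now [5 8 9 9 8 5], max=9

Answer: 5 8 9 9 8 5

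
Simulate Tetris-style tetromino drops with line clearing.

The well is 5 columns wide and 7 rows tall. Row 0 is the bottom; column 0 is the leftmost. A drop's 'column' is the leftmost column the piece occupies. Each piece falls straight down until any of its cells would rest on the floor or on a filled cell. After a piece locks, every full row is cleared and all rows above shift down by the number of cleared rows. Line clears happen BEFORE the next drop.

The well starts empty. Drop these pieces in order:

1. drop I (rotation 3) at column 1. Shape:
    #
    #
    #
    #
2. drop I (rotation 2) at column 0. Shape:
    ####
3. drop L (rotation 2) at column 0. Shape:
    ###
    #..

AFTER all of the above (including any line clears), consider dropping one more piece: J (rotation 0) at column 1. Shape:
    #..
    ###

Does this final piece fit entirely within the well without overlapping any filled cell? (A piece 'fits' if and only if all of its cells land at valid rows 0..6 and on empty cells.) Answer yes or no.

Answer: no

Derivation:
Drop 1: I rot3 at col 1 lands with bottom-row=0; cleared 0 line(s) (total 0); column heights now [0 4 0 0 0], max=4
Drop 2: I rot2 at col 0 lands with bottom-row=4; cleared 0 line(s) (total 0); column heights now [5 5 5 5 0], max=5
Drop 3: L rot2 at col 0 lands with bottom-row=5; cleared 0 line(s) (total 0); column heights now [7 7 7 5 0], max=7
Test piece J rot0 at col 1 (width 3): heights before test = [7 7 7 5 0]; fits = False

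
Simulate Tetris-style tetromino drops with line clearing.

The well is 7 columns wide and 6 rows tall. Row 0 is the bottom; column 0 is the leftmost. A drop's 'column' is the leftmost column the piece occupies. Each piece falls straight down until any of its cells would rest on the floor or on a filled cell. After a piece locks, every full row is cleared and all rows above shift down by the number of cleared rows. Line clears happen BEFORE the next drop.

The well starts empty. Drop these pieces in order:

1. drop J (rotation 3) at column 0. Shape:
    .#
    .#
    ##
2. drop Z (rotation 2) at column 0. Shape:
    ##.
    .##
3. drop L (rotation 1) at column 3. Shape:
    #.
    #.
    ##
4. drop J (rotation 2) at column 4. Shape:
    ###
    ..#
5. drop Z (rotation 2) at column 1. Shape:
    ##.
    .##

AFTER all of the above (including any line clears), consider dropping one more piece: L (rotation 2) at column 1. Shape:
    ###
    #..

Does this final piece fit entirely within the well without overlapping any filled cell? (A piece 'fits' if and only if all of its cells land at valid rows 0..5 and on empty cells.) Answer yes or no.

Answer: no

Derivation:
Drop 1: J rot3 at col 0 lands with bottom-row=0; cleared 0 line(s) (total 0); column heights now [1 3 0 0 0 0 0], max=3
Drop 2: Z rot2 at col 0 lands with bottom-row=3; cleared 0 line(s) (total 0); column heights now [5 5 4 0 0 0 0], max=5
Drop 3: L rot1 at col 3 lands with bottom-row=0; cleared 0 line(s) (total 0); column heights now [5 5 4 3 1 0 0], max=5
Drop 4: J rot2 at col 4 lands with bottom-row=0; cleared 0 line(s) (total 0); column heights now [5 5 4 3 2 2 2], max=5
Drop 5: Z rot2 at col 1 lands with bottom-row=4; cleared 0 line(s) (total 0); column heights now [5 6 6 5 2 2 2], max=6
Test piece L rot2 at col 1 (width 3): heights before test = [5 6 6 5 2 2 2]; fits = False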